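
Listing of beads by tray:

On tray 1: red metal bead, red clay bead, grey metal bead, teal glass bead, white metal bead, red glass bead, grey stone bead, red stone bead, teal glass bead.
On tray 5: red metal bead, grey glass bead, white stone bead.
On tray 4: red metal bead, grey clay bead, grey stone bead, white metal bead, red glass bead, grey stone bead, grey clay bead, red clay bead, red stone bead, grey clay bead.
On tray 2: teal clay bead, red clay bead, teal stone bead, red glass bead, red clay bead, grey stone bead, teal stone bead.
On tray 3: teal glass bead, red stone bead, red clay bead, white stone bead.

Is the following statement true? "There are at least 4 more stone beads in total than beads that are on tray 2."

True

|stone beads| = 11.
|beads on tray 2| = 7.
The claim requires 11 − 7 = 4 ≥ 4, which holds.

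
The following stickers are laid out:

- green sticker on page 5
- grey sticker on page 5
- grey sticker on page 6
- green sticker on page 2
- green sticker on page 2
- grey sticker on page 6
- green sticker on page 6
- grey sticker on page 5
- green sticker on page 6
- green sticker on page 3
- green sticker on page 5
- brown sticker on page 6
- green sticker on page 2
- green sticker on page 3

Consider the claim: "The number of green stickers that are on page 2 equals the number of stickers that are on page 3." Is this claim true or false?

False

green stickers on page 2: 3.
stickers on page 3: 2.
The claim requires 3 = 2, which does not hold.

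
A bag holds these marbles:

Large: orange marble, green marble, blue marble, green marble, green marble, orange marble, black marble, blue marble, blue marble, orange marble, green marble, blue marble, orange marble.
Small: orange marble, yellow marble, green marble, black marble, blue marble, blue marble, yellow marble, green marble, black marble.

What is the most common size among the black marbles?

Counts by size (restricted to black marbles): small 2, large 1.
The maximum is 2, held uniquely by small.

small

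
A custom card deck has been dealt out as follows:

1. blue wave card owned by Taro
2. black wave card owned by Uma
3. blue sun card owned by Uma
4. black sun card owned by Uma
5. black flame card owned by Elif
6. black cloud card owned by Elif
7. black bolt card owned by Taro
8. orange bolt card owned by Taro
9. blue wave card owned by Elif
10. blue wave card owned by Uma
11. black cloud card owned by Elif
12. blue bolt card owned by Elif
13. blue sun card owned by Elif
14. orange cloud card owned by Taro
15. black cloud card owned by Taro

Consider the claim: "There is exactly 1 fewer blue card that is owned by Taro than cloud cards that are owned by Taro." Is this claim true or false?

True

Count of blue cards owned by Taro: 1.
Count of cloud cards owned by Taro: 2.
The claim requires 2 − 1 (= 1) to equal 1, which holds.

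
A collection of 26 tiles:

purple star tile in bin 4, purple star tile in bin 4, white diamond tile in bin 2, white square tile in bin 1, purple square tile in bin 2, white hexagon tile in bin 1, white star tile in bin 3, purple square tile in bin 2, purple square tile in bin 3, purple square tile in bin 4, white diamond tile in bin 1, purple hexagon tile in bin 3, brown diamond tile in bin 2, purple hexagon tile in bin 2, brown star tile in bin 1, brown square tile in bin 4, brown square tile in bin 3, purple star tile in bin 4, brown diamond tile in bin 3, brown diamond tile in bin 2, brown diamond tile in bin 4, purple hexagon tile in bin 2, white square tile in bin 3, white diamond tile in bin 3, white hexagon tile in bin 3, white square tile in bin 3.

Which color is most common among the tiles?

purple

Counts by color: purple 10, white 9, brown 7.
The maximum is 10, held uniquely by purple.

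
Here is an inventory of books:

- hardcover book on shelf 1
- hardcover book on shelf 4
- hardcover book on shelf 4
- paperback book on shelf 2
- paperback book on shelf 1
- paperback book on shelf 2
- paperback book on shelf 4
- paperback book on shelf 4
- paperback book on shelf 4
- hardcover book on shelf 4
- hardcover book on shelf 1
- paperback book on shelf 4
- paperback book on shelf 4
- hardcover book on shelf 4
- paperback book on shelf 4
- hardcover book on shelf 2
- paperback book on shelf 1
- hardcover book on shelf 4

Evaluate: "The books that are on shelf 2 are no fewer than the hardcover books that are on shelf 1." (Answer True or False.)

True

books on shelf 2: 3.
hardcover books on shelf 1: 2.
The claim requires 3 ≥ 2, which holds.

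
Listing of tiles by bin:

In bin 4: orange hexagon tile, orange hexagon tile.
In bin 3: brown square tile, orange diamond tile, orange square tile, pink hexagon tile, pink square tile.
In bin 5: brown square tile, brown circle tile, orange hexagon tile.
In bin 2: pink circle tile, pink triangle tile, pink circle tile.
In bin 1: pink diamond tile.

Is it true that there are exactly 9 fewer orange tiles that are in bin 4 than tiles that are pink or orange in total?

True

orange tiles in bin 4: 2.
tiles that are pink or orange: 11.
The claim requires 11 − 2 (= 9) to equal 9, which holds.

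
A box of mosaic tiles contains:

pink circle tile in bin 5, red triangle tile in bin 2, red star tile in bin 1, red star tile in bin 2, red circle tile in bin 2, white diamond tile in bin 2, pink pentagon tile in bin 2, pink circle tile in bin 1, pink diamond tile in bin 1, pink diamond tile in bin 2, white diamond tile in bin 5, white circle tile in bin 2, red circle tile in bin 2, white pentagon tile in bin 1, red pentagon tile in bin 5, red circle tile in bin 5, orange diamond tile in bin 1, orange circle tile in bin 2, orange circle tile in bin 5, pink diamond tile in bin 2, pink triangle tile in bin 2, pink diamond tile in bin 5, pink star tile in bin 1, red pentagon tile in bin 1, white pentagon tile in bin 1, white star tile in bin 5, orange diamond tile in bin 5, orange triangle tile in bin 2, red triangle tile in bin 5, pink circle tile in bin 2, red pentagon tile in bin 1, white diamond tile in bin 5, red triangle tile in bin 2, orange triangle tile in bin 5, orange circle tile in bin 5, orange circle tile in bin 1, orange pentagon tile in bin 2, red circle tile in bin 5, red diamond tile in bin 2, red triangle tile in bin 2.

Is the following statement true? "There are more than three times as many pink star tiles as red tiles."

False

There is 1 pink star tile.
There are 14 red tiles.
The claim requires 1 > 3 × 14 = 42, which does not hold.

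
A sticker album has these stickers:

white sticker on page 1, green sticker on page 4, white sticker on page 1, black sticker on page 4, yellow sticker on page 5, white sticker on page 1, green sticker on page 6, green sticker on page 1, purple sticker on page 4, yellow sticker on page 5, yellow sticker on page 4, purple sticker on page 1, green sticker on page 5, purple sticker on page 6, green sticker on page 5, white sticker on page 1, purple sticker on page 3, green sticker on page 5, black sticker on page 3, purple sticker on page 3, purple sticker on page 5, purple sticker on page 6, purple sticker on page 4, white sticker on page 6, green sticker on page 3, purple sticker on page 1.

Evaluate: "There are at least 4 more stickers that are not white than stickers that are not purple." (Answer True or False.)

True

|stickers that are not white| = 21.
|stickers that are not purple| = 17.
The claim requires 21 − 17 = 4 ≥ 4, which holds.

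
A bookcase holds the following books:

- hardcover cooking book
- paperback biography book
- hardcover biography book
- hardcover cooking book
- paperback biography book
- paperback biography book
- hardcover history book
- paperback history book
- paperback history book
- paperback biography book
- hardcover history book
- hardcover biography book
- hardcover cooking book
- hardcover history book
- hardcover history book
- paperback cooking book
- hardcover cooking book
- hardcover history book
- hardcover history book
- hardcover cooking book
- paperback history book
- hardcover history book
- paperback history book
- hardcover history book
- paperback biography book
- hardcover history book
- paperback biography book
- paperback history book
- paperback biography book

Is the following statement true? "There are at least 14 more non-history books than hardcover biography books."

False

There are 15 non-history books.
There are 2 hardcover biography books.
The claim requires 15 − 2 = 13 ≥ 14, which does not hold.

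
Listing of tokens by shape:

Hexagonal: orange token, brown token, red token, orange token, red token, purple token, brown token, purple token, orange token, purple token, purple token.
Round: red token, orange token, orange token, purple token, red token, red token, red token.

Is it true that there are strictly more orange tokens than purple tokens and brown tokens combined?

False

orange tokens: 5.
purple tokens: 5; brown tokens: 2; combined: 5 + 2 = 7.
The claim requires 5 > 7, which does not hold.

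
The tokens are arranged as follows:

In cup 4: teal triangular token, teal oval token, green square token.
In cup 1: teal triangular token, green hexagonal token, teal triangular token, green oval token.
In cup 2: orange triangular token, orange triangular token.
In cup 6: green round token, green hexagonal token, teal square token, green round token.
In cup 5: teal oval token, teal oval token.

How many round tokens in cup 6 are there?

2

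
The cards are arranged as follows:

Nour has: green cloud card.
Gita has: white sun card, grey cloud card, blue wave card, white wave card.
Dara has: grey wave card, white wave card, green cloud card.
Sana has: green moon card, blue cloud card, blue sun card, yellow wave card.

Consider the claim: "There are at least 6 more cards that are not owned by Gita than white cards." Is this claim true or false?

Count of cards that are not owned by Gita: 8.
There are 3 white cards.
The claim requires 8 − 3 = 5 ≥ 6, which does not hold.

False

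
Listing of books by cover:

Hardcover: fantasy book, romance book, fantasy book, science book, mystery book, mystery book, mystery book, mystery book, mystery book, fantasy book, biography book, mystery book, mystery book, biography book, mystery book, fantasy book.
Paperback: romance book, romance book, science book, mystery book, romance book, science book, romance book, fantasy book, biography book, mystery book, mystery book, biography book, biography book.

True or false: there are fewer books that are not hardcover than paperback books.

|books that are not hardcover| = 13.
|paperback books| = 13.
The claim requires 13 < 13, which does not hold.

False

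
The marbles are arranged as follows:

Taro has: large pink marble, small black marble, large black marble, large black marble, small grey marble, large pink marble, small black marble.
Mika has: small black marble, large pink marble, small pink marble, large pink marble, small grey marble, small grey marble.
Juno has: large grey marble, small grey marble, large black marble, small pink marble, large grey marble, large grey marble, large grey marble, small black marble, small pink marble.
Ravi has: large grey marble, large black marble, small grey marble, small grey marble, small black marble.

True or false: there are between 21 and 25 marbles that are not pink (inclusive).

There are 20 marbles that are not pink.
The claim requires 21 ≤ 20 ≤ 25, which does not hold.

False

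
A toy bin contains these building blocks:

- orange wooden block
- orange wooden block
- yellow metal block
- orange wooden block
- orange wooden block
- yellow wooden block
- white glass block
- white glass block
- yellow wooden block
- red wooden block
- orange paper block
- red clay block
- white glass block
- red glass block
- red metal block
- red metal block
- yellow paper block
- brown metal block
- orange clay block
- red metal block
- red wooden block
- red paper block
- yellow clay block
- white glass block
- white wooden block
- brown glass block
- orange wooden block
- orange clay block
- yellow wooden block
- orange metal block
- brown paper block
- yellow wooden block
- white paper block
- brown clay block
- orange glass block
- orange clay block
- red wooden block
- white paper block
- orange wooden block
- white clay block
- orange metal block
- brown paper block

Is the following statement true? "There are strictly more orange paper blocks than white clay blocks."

False

orange paper blocks: 1.
white clay blocks: 1.
The claim requires 1 > 1, which does not hold.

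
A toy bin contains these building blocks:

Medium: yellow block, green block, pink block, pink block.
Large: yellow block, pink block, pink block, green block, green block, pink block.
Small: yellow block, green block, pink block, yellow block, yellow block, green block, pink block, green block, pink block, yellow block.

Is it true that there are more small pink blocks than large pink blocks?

small pink blocks: 3.
large pink blocks: 3.
The claim requires 3 > 3, which does not hold.

False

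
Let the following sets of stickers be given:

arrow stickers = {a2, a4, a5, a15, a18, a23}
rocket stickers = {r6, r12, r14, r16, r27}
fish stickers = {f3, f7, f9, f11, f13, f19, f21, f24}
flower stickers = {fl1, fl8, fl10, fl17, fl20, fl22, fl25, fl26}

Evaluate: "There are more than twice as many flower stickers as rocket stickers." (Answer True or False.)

False

flower stickers: 8.
rocket stickers: 5.
The claim requires 8 > 2 × 5 = 10, which does not hold.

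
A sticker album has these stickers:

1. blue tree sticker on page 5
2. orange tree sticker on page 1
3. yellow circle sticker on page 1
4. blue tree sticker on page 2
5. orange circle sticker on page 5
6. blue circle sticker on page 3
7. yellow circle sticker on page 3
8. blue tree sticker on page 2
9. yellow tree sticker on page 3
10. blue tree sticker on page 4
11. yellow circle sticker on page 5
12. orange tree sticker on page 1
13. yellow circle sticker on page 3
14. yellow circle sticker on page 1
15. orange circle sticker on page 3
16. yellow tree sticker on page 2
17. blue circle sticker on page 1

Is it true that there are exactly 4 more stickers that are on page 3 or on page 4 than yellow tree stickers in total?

True

|stickers on page 3 or on page 4| = 6.
|yellow tree stickers| = 2.
The claim requires 6 − 2 (= 4) to equal 4, which holds.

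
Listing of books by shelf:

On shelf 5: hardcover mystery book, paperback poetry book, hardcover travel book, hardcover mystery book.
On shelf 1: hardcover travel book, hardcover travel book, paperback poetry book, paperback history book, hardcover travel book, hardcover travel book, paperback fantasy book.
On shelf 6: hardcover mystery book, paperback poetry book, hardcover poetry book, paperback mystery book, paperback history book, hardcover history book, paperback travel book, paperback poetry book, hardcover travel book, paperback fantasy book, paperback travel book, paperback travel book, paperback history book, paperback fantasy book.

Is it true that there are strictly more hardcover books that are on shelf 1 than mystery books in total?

False

|hardcover books on shelf 1| = 4.
|mystery books| = 4.
The claim requires 4 > 4, which does not hold.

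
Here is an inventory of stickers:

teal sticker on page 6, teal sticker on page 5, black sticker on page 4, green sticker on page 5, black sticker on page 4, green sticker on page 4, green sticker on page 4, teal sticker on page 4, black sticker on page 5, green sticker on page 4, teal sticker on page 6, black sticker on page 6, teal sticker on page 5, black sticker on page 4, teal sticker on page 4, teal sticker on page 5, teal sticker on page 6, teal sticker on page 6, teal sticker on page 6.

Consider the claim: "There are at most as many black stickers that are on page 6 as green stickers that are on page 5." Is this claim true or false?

There is 1 black sticker on page 6.
There is 1 green sticker on page 5.
The claim requires 1 ≤ 1, which holds.

True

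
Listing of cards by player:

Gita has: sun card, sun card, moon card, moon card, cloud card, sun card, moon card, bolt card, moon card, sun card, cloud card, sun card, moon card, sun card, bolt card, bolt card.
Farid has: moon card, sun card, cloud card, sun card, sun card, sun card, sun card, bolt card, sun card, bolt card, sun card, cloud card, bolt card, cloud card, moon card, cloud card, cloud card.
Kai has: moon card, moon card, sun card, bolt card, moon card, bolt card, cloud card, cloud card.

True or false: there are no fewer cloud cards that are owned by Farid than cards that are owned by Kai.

cloud cards owned by Farid: 5.
cards owned by Kai: 8.
The claim requires 5 ≥ 8, which does not hold.

False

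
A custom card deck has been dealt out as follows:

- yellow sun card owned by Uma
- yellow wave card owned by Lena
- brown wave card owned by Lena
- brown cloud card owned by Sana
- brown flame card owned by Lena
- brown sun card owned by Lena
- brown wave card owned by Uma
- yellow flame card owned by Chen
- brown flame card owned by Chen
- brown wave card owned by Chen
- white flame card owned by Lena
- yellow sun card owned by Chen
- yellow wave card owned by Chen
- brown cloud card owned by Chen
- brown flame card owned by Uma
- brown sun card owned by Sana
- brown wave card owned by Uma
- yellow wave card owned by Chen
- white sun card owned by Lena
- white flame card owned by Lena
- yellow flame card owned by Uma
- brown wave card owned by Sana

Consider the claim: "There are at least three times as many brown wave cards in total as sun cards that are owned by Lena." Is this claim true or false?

False

brown wave cards: 5.
sun cards owned by Lena: 2.
The claim requires 5 ≥ 3 × 2 = 6, which does not hold.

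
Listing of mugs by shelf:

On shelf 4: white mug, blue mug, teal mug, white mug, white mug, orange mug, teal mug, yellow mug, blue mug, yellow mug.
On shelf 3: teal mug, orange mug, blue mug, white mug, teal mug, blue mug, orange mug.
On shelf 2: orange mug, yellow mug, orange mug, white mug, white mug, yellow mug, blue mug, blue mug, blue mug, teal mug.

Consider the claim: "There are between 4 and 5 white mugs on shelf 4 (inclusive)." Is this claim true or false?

There are 3 white mugs on shelf 4.
The claim requires 4 ≤ 3 ≤ 5, which does not hold.

False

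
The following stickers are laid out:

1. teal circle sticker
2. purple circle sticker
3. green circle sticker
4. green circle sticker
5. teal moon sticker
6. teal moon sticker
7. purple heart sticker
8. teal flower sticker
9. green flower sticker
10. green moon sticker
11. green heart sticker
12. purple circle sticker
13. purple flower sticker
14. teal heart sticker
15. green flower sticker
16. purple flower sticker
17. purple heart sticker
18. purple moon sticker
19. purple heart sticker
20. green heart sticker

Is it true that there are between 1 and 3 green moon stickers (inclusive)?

True

There is 1 green moon sticker.
The claim requires 1 ≤ 1 ≤ 3, which holds.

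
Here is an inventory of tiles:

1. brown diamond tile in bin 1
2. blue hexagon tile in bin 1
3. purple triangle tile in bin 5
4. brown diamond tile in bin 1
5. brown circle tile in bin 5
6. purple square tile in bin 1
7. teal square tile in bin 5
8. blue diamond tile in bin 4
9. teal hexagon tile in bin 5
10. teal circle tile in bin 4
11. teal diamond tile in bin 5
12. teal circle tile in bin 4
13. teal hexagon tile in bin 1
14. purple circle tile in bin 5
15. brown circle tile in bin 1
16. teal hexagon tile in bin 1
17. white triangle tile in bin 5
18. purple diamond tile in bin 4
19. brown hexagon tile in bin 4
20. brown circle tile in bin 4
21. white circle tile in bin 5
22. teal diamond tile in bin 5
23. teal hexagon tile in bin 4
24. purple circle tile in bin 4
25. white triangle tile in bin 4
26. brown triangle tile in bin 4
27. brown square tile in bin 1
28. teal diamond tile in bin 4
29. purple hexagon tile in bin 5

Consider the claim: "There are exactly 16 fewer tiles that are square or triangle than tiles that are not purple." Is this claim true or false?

True

There are 7 tiles that are square or triangle.
There are 23 tiles that are not purple.
The claim requires 23 − 7 (= 16) to equal 16, which holds.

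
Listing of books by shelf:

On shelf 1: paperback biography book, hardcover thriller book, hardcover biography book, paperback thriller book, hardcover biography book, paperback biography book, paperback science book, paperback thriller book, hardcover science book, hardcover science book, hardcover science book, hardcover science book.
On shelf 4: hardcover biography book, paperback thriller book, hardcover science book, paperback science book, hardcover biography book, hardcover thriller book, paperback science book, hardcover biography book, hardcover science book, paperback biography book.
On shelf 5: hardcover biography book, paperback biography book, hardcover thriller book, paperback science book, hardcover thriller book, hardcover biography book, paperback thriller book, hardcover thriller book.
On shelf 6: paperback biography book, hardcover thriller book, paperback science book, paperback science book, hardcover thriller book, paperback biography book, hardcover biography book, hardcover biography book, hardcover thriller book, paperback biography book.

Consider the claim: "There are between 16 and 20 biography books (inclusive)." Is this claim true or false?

|biography books| = 16.
The claim requires 16 ≤ 16 ≤ 20, which holds.

True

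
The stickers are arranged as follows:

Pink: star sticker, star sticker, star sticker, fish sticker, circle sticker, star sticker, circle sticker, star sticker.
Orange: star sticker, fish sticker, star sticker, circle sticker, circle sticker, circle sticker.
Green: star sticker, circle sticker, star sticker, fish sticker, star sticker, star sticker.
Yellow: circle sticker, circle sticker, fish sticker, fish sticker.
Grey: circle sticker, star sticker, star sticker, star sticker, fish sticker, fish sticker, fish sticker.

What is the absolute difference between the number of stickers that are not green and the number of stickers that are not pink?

stickers that are not green: 25. stickers that are not pink: 23.
|25 − 23| = 25 − 23 = 2.

2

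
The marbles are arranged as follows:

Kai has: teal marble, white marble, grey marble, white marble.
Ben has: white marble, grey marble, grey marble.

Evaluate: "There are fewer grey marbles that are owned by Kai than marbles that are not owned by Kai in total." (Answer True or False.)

grey marbles owned by Kai: 1.
marbles that are not owned by Kai: 3.
The claim requires 1 < 3, which holds.

True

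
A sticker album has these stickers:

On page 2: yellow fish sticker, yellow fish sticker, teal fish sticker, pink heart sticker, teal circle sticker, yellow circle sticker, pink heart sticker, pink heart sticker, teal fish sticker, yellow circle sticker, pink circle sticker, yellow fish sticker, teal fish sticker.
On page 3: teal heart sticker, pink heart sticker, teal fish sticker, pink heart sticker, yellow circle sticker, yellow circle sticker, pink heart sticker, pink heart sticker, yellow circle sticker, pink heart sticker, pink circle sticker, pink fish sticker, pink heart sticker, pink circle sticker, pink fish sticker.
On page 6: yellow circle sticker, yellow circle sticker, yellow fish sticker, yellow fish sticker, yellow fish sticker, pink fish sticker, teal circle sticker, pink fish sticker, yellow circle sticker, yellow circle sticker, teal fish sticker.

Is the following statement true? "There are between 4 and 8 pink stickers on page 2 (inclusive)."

True

There are 4 pink stickers on page 2.
The claim requires 4 ≤ 4 ≤ 8, which holds.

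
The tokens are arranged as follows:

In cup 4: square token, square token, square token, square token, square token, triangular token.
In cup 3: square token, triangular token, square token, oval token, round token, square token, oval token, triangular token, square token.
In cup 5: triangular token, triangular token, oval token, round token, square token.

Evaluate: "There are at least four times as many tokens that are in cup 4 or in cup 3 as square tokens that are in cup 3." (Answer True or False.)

There are 15 tokens in cup 4 or in cup 3.
There are 4 square tokens in cup 3.
The claim requires 15 ≥ 4 × 4 = 16, which does not hold.

False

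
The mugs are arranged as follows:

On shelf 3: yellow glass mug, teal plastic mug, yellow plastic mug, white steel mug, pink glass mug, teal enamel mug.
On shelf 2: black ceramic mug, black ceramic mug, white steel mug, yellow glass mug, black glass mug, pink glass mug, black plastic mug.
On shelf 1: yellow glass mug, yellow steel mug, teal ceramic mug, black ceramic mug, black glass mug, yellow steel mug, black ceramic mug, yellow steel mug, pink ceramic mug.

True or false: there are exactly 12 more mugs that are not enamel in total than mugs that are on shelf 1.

There are 21 mugs that are not enamel.
There are 9 mugs on shelf 1.
The claim requires 21 − 9 (= 12) to equal 12, which holds.

True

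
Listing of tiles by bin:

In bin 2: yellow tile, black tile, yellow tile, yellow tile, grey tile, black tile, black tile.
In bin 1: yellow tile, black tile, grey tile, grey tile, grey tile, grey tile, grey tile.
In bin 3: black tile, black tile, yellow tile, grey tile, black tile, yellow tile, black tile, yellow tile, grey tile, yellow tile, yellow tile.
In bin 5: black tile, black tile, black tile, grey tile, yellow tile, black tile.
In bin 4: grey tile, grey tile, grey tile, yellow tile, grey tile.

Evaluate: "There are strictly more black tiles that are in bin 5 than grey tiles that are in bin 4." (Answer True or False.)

|black tiles in bin 5| = 4.
|grey tiles in bin 4| = 4.
The claim requires 4 > 4, which does not hold.

False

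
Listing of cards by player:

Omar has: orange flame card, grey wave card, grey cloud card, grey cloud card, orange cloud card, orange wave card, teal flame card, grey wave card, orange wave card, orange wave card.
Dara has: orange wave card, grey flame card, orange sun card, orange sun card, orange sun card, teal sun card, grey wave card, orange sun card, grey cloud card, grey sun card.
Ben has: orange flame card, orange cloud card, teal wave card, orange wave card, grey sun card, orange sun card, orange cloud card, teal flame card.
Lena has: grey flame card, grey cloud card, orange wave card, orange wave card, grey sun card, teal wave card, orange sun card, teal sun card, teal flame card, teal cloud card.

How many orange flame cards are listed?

2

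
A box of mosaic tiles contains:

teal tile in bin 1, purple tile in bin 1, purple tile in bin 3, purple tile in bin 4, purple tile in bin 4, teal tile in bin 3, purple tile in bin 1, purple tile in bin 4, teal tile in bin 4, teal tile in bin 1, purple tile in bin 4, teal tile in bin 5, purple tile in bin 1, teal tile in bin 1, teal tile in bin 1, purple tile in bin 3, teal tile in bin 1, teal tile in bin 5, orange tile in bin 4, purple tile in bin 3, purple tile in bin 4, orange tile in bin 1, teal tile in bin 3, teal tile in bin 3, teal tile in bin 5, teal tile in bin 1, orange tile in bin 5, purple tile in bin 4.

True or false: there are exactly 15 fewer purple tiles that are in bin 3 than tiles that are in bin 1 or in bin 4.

True

purple tiles in bin 3: 3.
tiles in bin 1 or in bin 4: 18.
The claim requires 18 − 3 (= 15) to equal 15, which holds.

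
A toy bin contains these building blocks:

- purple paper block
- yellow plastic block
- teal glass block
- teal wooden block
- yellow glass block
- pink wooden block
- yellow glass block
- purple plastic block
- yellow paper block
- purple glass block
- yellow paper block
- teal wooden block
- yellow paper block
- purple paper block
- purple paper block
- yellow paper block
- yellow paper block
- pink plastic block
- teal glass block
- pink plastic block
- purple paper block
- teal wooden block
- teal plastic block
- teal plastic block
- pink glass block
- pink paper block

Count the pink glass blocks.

1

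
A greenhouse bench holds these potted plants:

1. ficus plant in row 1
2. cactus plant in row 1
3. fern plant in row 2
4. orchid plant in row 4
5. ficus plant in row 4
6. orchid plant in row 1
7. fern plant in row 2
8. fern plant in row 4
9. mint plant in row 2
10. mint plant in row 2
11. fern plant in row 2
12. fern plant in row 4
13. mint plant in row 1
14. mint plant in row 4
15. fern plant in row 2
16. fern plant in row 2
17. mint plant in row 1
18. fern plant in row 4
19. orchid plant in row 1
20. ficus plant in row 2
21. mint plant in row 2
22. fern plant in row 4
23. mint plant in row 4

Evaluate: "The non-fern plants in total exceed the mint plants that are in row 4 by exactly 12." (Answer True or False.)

True

non-fern plants: 14.
mint plants in row 4: 2.
The claim requires 14 − 2 (= 12) to equal 12, which holds.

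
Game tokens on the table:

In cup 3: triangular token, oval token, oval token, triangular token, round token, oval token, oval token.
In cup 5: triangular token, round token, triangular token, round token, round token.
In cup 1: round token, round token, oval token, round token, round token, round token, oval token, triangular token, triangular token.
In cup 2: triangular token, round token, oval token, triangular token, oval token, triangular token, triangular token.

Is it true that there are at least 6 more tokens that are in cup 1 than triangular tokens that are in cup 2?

False

tokens in cup 1: 9.
triangular tokens in cup 2: 4.
The claim requires 9 − 4 = 5 ≥ 6, which does not hold.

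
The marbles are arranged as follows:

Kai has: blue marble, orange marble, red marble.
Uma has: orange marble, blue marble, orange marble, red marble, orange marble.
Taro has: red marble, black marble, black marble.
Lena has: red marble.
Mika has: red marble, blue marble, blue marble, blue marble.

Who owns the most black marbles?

Taro

Counts by owner (restricted to black marbles): Taro→2, Kai→0, Uma→0, Lena→0, Mika→0.
The maximum is 2, held uniquely by Taro.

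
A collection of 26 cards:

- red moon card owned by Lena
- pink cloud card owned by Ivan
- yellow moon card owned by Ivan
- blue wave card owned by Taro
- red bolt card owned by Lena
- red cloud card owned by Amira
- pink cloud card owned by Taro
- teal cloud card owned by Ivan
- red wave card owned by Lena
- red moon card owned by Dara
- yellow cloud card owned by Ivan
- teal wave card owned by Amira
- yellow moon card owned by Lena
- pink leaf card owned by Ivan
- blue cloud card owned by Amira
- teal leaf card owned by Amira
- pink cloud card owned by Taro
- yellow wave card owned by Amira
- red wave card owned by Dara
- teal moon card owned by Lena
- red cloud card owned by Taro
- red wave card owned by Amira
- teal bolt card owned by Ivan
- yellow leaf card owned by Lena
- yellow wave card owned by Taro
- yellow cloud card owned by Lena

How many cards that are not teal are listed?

Total cards: 26; with the excluded value: 5; remaining 26 − 5 = 21.

21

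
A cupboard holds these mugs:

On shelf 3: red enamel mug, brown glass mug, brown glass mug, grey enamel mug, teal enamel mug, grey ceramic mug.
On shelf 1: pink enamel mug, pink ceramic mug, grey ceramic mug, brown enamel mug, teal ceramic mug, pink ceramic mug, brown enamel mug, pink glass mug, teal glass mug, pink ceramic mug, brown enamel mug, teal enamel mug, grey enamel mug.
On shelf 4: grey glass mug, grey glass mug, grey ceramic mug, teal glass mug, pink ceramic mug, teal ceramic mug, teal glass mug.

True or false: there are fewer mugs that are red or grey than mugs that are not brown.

|mugs that are red or grey| = 8.
|mugs that are not brown| = 21.
The claim requires 8 < 21, which holds.

True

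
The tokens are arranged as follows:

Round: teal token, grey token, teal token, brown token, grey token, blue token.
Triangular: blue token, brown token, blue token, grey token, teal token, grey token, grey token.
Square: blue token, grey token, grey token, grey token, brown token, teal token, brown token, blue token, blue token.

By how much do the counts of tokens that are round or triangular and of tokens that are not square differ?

tokens that are round or triangular: 13. tokens that are not square: 13.
|13 − 13| = 13 − 13 = 0.

0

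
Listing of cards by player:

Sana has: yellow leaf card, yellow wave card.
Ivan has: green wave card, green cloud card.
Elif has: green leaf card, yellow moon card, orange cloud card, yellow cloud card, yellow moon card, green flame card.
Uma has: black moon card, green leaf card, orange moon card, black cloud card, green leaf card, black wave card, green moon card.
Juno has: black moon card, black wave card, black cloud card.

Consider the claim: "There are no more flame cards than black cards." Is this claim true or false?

True

flame cards: 1.
black cards: 6.
The claim requires 1 ≤ 6, which holds.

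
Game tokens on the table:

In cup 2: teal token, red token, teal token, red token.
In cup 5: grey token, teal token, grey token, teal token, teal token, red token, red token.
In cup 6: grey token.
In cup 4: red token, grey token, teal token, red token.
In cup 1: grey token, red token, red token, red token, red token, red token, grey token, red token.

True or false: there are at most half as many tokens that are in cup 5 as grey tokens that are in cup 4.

tokens in cup 5: 7.
grey tokens in cup 4: 1.
The claim requires 2 × 7 = 14 ≤ 1, which does not hold.

False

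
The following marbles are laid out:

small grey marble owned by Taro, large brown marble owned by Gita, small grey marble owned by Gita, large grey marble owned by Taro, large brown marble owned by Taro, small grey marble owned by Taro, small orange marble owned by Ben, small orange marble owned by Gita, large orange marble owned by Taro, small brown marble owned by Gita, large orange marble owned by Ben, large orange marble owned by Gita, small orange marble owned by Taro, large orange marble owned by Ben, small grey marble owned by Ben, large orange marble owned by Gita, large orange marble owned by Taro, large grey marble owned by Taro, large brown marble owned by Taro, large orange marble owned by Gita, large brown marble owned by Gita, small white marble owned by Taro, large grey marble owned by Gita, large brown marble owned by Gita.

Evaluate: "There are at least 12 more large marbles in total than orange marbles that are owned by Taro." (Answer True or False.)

True

|large marbles| = 15.
|orange marbles owned by Taro| = 3.
The claim requires 15 − 3 = 12 ≥ 12, which holds.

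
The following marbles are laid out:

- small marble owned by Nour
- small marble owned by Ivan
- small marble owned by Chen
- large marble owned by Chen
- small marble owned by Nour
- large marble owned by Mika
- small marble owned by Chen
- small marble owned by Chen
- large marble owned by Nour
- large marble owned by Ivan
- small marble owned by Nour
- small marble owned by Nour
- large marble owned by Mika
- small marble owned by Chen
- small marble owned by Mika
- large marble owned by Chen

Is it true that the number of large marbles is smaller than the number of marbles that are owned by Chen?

False

There are 6 large marbles.
Count of marbles owned by Chen: 6.
The claim requires 6 < 6, which does not hold.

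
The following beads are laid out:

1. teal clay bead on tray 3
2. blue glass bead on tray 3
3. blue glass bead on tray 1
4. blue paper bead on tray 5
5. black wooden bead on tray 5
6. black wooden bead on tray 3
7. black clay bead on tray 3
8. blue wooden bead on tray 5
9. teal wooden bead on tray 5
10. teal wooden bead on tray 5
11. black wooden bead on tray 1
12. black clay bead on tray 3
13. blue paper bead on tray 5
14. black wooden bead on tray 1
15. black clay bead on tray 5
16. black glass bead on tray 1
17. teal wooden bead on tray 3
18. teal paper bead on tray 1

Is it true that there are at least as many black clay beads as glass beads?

black clay beads: 3.
glass beads: 3.
The claim requires 3 ≥ 3, which holds.

True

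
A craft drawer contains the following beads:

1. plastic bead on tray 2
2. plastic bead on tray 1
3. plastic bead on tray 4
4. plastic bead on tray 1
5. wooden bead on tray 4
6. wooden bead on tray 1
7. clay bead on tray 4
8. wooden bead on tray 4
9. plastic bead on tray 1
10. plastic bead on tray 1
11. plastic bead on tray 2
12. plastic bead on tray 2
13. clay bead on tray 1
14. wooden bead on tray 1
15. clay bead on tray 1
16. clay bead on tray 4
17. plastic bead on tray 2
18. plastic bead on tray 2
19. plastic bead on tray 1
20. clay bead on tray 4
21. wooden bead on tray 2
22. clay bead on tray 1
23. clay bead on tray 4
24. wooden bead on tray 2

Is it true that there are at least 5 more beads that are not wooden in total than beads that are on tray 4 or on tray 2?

False

|beads that are not wooden| = 18.
|beads on tray 4 or on tray 2| = 14.
The claim requires 18 − 14 = 4 ≥ 5, which does not hold.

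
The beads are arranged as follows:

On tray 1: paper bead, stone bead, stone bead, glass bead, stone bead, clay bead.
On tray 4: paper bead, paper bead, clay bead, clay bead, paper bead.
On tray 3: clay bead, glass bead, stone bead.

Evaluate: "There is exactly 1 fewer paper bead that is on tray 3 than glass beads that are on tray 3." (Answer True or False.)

|paper beads on tray 3| = 0.
|glass beads on tray 3| = 1.
The claim requires 1 − 0 (= 1) to equal 1, which holds.

True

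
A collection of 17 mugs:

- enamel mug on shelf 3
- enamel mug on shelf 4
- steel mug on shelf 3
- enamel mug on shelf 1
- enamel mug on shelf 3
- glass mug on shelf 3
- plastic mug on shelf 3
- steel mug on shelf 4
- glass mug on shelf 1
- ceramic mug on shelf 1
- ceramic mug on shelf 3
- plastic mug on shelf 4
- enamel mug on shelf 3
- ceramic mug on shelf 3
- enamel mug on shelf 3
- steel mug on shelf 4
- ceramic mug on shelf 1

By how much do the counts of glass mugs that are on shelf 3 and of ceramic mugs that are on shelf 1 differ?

1

glass mugs on shelf 3: 1. ceramic mugs on shelf 1: 2.
|1 − 2| = 2 − 1 = 1.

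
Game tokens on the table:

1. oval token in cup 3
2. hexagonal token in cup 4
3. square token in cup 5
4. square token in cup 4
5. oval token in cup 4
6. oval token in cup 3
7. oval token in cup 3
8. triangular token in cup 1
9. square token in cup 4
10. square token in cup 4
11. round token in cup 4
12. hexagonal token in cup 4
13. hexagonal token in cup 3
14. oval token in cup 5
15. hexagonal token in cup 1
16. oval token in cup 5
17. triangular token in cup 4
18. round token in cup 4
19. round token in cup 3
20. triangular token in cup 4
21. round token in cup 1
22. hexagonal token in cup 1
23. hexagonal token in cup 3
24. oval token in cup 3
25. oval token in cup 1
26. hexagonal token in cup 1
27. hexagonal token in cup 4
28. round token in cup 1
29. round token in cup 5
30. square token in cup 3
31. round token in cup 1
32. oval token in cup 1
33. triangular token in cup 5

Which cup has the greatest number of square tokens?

Counts by cup (restricted to square tokens): cup 4→3, cup 3→1, cup 5→1, cup 1→0.
The maximum is 3, held uniquely by cup 4.

cup 4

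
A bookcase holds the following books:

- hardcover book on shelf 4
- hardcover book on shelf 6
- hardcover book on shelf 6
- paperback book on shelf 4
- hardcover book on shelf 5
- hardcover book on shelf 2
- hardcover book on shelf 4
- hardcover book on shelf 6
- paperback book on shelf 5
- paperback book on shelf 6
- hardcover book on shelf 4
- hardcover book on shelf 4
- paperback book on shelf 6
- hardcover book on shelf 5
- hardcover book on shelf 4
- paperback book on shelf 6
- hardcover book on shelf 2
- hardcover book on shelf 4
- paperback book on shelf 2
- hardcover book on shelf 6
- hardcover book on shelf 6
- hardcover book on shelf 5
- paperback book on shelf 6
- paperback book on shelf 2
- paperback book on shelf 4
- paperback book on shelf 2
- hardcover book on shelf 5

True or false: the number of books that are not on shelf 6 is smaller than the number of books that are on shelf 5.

False

books that are not on shelf 6: 18.
books on shelf 5: 5.
The claim requires 18 < 5, which does not hold.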